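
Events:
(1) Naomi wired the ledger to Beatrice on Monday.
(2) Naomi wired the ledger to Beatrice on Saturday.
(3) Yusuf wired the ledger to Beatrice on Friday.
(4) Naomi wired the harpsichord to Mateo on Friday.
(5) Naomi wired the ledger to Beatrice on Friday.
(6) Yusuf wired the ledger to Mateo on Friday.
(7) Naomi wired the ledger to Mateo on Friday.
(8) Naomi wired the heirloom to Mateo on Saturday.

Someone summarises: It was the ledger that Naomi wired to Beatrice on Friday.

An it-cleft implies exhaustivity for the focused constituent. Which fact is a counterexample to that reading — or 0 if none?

0

The cleft puts "the ledger" in focus and presupposes the open proposition with same agent, recipient, setting (Naomi / Beatrice / on Friday).
Exhaustivity: the ledger is the only thing satisfying that background.
Every other fact differs from the presupposition on some backgrounded slot, so none challenges the exhaustivity.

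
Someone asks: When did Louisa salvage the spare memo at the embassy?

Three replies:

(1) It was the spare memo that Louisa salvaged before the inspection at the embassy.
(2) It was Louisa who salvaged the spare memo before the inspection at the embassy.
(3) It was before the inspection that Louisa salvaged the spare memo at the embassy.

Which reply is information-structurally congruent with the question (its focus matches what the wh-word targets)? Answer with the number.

The question word "when" targets the time.
Option (1) clefts "the spare memo" — the direct object, not what was asked.
Option (2) clefts "Louisa" — the subject (agent), not what was asked.
Option (3) clefts "before the inspection" — that matches what the question asks about.
So the congruent reply is (3).

3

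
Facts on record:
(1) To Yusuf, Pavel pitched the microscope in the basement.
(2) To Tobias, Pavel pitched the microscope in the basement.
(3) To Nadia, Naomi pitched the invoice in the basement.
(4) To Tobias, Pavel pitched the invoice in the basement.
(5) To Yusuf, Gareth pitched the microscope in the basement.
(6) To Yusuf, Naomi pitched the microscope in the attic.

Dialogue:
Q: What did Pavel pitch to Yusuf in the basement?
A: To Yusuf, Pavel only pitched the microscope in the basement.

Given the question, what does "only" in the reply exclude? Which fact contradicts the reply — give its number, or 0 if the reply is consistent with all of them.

0

Answering "What did ...?" puts focus on the thing — here, "the microscope".
"Only" then excludes alternative things while the background — agent = Pavel, recipient = Yusuf, setting = in the basement — is held fixed.
No listed fact shares that background with another thing. Nothing contradicts the reply.
(Fact (2) would refute a reading with focus on the recipient — but that is not what the question asks.)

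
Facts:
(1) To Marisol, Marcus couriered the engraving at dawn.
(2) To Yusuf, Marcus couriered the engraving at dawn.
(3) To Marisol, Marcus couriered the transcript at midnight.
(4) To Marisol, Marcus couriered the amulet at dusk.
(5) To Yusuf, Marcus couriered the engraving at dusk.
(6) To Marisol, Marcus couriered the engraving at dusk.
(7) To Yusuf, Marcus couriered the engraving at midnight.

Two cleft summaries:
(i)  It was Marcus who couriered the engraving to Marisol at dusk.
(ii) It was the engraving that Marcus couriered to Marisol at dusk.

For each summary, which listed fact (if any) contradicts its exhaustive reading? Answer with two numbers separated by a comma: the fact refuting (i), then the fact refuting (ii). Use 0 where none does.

(i): focus "Marcus". No fact shares thing = the engraving, recipient = Marisol, setting = at dusk with a different agent. 0.
(ii): focus "the engraving". Looking for agent = Marcus, recipient = Marisol, setting = at dusk with some other thing — fact (4) has the amulet there. Refuted.

0, 4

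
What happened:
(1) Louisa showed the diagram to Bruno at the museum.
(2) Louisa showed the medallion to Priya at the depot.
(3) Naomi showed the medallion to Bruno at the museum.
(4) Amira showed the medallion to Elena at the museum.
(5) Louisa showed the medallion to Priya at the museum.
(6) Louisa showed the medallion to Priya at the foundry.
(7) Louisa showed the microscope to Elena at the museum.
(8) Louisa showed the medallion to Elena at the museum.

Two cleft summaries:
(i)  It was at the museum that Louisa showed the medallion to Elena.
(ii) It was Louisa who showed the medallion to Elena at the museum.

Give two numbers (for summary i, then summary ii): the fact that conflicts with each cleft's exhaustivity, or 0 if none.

(i): focus "at the museum". No fact shares Louisa as agent and the medallion as thing and Elena as recipient with a different setting. 0.
(ii): focus "Louisa". Looking for the medallion as thing and Elena as recipient and at the museum as setting with some other agent — fact (4) has Amira there. Refuted.

0, 4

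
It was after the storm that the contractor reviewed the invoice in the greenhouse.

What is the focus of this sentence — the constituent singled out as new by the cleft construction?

In an it-cleft "It was X that/who ...", the clefted constituent X is the focus; the that/who-clause expresses the presupposed open proposition.
Here the focus is "after the storm". The backgrounded (presupposed) material includes "the contractor", "the invoice" and "in the greenhouse".

after the storm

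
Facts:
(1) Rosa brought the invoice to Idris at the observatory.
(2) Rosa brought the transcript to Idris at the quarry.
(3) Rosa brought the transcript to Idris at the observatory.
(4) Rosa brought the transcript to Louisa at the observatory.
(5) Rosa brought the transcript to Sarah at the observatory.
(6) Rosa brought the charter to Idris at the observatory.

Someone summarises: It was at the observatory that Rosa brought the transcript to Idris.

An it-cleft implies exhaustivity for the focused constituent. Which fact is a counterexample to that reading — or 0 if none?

The cleft puts "at the observatory" in focus and presupposes the open proposition with agent = Rosa, thing = the transcript, recipient = Idris.
The exhaustive reading says no other setting fits that background.
Fact (2) shares the background but with setting = at the quarry; exhaustivity is violated.

2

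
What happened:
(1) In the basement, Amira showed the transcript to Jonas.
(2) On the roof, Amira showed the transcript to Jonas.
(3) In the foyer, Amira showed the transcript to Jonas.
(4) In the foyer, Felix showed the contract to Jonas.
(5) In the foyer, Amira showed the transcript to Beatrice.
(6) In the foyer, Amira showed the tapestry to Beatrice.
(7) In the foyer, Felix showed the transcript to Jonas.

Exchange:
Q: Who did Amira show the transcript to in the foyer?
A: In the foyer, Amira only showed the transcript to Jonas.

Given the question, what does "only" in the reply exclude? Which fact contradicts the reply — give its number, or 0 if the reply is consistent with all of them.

Answering "Who did ... to ...?" puts focus on the recipient — here, "Jonas".
"Only" then excludes alternative recipients while the background — Amira as agent and the transcript as thing and in the foyer as setting — is held fixed.
Fact (5) shares the background with a different recipient (Beatrice) — counterexample.
(Fact (1) would refute a reading with focus on the setting — but that is not what the question asks.)

5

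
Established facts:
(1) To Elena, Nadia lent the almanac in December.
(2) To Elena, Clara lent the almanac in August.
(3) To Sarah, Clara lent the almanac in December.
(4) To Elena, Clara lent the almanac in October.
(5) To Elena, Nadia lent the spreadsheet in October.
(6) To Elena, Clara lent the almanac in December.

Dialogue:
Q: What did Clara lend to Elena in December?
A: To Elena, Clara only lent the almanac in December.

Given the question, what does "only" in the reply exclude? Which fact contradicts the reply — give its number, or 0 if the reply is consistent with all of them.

The question "What did ...?" targets the thing, so in the reply the focus falls on "the almanac".
"Only" then excludes alternative things while the background — agent = Clara, recipient = Elena, setting = in December — is held fixed.
No listed fact shares that background with another thing. Nothing contradicts the reply.
(Fact (3) would refute a reading with focus on the recipient — but that is not what the question asks.)

0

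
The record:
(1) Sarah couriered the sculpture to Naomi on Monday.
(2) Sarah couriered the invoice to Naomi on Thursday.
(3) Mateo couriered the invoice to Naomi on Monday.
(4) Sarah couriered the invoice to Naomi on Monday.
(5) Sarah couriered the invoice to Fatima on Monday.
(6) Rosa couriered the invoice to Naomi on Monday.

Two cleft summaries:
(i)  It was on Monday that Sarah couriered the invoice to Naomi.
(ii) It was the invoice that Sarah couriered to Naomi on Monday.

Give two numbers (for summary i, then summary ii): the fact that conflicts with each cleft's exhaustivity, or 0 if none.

2, 1

(i): focus "on Monday". Looking for Sarah as agent and the invoice as thing and Naomi as recipient with some other setting — fact (2) has on Thursday there. Refuted.
(ii): focus "the invoice". Looking for Sarah as agent and Naomi as recipient and on Monday as setting with some other thing — fact (1) has the sculpture there. Refuted.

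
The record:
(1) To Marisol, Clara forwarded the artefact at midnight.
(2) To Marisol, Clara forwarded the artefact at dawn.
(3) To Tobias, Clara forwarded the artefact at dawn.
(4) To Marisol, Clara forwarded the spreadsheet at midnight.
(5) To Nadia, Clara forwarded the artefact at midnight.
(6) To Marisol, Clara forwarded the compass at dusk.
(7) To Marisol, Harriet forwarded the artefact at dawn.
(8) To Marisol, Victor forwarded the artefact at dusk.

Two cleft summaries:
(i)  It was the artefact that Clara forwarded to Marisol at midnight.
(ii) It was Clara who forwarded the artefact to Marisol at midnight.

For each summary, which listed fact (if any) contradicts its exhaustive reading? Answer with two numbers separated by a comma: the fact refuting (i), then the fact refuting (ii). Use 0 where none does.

(i): focus "the artefact". Looking for agent = Clara, recipient = Marisol, setting = at midnight with some other thing — fact (4) has the spreadsheet there. Refuted.
(ii): focus "Clara". No fact shares thing = the artefact, recipient = Marisol, setting = at midnight with a different agent. 0.

4, 0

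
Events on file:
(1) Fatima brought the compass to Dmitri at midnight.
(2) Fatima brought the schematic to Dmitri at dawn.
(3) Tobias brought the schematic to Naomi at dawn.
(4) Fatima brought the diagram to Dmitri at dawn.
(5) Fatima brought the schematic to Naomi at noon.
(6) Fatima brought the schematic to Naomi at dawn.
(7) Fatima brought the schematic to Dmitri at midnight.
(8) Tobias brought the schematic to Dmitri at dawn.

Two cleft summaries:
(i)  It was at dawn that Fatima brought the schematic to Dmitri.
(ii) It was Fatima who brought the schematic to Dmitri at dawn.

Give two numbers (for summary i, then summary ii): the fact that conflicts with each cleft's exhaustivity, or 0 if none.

Summary (i) focuses "at dawn" (the setting); background same agent, thing, recipient (Fatima / the schematic / Dmitri). Fact (7) matches that background with setting = at midnight — refutes (i).
Summary (ii) focuses "Fatima" (the agent); background same thing, recipient, setting (the schematic / Dmitri / at dawn). Fact (8) matches that background with agent = Tobias — refutes (ii).

7, 8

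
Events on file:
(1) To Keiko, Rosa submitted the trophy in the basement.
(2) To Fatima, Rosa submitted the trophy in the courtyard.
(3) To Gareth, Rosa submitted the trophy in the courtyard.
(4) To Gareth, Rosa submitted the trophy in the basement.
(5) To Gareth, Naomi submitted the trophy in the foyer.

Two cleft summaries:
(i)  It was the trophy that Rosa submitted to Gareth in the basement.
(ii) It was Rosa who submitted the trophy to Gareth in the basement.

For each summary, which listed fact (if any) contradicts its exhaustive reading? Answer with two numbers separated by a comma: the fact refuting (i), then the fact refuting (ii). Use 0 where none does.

0, 0

(i): focus "the trophy". No fact shares same agent, recipient, setting (Rosa / Gareth / in the basement) with a different thing. 0.
(ii): focus "Rosa". No fact shares same thing, recipient, setting (the trophy / Gareth / in the basement) with a different agent. 0.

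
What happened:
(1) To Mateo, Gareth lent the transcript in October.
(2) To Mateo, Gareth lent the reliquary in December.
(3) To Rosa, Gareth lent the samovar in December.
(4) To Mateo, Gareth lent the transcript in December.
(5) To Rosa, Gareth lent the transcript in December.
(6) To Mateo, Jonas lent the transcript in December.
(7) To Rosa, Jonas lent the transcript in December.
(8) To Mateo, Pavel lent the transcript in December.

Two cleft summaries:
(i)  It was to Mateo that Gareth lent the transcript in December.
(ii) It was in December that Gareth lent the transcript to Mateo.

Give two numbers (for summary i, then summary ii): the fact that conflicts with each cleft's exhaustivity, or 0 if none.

5, 1

(i): focus "Mateo". Looking for agent = Gareth, thing = the transcript, setting = in December with some other recipient — fact (5) has Rosa there. Refuted.
(ii): focus "in December". Looking for agent = Gareth, thing = the transcript, recipient = Mateo with some other setting — fact (1) has in October there. Refuted.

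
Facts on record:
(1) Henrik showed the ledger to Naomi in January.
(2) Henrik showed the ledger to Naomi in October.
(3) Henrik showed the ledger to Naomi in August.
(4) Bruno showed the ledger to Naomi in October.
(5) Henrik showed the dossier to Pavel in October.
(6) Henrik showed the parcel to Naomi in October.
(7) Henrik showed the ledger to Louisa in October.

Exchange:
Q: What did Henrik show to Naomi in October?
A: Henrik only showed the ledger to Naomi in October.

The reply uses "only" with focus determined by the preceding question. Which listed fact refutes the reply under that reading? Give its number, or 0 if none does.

Answering "What did ...?" puts focus on the thing — here, "the ledger".
"Only" then excludes alternative things while the background — Henrik as agent and Naomi as recipient and in October as setting — is held fixed.
Fact (6) shares the background with a different thing (the parcel) — counterexample.
(Fact (7) would refute a reading with focus on the recipient — but that is not what the question asks.)

6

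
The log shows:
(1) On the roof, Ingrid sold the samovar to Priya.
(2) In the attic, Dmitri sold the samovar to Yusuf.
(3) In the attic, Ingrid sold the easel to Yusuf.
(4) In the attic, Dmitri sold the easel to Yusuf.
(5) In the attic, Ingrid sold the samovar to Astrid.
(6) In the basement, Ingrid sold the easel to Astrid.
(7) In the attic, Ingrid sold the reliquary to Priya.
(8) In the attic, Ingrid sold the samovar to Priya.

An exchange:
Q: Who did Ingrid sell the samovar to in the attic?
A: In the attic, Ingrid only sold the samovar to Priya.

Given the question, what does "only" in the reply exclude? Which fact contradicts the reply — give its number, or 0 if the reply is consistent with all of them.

The question "Who did ... to ...?" targets the recipient, so in the reply the focus falls on "Priya".
"Only" then excludes alternative recipients while the background — same agent, thing, setting (Ingrid / the samovar / in the attic) — is held fixed.
Fact (5) keeps same agent, thing, setting (Ingrid / the samovar / in the attic) but has recipient = Astrid; that refutes the reply.
(Fact (1) would refute a reading with focus on the setting — but that is not what the question asks.)

5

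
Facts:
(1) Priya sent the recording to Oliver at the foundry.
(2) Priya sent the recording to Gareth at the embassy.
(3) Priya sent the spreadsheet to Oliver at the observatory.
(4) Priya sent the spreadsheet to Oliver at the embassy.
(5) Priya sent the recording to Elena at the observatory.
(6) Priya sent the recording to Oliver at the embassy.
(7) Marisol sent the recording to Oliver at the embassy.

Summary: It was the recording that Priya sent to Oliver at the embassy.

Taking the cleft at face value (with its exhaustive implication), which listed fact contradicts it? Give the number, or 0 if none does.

The cleft puts "the recording" in focus and presupposes the open proposition with Priya as agent and Oliver as recipient and at the embassy as setting.
Exhaustivity: the recording is the only thing satisfying that background.
Fact (4) shares the background but with thing = the spreadsheet; exhaustivity is violated.

4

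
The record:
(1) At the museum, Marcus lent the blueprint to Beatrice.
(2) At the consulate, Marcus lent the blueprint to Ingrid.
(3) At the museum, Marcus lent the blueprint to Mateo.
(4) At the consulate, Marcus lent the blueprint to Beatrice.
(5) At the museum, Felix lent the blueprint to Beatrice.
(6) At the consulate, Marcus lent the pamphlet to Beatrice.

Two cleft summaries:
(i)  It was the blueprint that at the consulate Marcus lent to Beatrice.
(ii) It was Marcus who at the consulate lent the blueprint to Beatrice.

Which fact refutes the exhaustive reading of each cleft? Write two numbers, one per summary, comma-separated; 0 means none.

6, 0

Summary (i) focuses "the blueprint" (the thing); background same agent, recipient, setting (Marcus / Beatrice / at the consulate). Fact (6) matches that background with thing = the pamphlet — refutes (i).
Summary (ii) focuses "Marcus" (the agent); background same thing, recipient, setting (the blueprint / Beatrice / at the consulate). No fact matches that background with a different agent, so 0.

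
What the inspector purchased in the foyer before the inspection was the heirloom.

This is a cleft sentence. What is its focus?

the heirloom

In a pseudo-cleft "What ... was X", the post-copular constituent X is the focus.
Here the focus is "the heirloom". The backgrounded (presupposed) material includes "the inspector", "before the inspection" and "in the foyer".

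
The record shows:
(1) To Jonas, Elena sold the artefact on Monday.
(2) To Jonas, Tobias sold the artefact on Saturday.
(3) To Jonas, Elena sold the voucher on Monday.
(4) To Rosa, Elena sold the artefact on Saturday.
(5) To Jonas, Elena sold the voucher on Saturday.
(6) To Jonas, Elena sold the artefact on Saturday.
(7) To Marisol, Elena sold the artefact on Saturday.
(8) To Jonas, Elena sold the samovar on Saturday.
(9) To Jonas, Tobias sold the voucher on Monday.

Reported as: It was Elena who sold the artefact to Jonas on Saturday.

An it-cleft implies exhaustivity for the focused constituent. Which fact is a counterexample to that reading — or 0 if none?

2

Focus of the cleft: "Elena" (the agent). Presupposed background: same thing, recipient, setting (the artefact / Jonas / on Saturday).
The exhaustive reading says no other agent fits that background.
But fact (2) also has same thing, recipient, setting (the artefact / Jonas / on Saturday), with agent = Tobias — so the exhaustive reading fails.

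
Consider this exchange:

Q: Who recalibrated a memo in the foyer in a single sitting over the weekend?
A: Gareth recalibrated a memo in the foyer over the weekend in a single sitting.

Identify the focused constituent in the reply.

The wh-word "who" asks about the subject (agent).
In the answer, "a memo", "in a single sitting", "over the weekend" and "in the foyer" are given — repeated from the question.
The constituent filling the subject (agent) gap is "Gareth"; that is the focus and would carry nuclear stress.

Gareth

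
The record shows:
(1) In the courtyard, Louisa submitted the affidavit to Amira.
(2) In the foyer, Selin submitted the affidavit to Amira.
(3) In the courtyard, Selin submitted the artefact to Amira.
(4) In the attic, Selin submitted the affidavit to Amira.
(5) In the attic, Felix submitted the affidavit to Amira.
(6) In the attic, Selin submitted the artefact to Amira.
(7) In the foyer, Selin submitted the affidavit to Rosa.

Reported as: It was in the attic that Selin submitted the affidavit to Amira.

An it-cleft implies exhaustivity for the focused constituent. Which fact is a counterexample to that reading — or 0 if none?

2

Focus of the cleft: "in the attic" (the setting). Presupposed background: same agent, thing, recipient (Selin / the affidavit / Amira).
Exhaustivity: in the attic is the only setting satisfying that background.
Fact (2) shares the background but with setting = in the foyer; exhaustivity is violated.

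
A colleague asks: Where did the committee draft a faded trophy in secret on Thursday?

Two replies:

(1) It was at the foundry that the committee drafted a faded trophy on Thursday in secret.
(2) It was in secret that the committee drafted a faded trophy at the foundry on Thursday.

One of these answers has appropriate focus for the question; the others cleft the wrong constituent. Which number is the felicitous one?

The question word "where" targets the location.
Option (1) clefts "at the foundry" — that matches what the question asks about.
Option (2) clefts "in secret" — the manner, not what was asked.
So the congruent reply is (1).

1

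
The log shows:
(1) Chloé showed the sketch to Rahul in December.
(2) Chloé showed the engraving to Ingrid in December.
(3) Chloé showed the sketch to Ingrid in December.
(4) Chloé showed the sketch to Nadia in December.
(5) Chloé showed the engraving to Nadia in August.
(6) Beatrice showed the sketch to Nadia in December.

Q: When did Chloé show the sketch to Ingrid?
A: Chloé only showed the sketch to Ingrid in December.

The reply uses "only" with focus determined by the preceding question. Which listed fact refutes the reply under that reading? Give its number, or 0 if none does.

0

The question "When did ...?" targets the setting, so in the reply the focus falls on "in December".
So "only" ranges over settings; the rest (Chloé as agent and the sketch as thing and Ingrid as recipient) is presupposed.
No fact keeps Chloé as agent and the sketch as thing and Ingrid as recipient while changing the setting; every other fact differs on something backgrounded. The reply stands.
(Fact (2) would refute a reading with focus on the thing — but that is not what the question asks.)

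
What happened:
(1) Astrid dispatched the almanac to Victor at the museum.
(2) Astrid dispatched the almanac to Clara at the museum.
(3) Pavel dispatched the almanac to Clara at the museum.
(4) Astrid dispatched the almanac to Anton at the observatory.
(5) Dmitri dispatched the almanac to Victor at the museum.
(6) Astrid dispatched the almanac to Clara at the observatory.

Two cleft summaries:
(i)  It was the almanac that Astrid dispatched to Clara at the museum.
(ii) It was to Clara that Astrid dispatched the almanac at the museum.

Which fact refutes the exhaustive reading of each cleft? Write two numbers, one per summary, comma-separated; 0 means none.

(i): focus "the almanac". No fact shares same agent, recipient, setting (Astrid / Clara / at the museum) with a different thing. 0.
(ii): focus "Clara". Looking for same agent, thing, setting (Astrid / the almanac / at the museum) with some other recipient — fact (1) has Victor there. Refuted.

0, 1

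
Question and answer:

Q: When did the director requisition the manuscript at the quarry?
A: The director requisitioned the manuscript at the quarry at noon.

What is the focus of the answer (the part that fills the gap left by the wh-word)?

at noon

The wh-word "when" asks about the time.
In the answer, "the director", "the manuscript" and "at the quarry" are given — repeated from the question.
The constituent filling the time gap is "at noon"; that is the focus and would carry nuclear stress.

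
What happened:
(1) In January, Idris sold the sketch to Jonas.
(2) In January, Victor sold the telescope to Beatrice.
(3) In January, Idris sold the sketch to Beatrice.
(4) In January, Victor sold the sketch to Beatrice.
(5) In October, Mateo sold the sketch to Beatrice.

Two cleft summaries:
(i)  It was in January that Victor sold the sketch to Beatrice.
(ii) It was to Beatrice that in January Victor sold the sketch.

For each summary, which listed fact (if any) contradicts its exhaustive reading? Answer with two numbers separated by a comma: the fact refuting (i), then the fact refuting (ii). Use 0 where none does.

Summary (i) focuses "in January" (the setting); background agent = Victor, thing = the sketch, recipient = Beatrice. No fact matches that background with a different setting, so 0.
Summary (ii) focuses "Beatrice" (the recipient); background agent = Victor, thing = the sketch, setting = in January. No fact matches that background with a different recipient, so 0.

0, 0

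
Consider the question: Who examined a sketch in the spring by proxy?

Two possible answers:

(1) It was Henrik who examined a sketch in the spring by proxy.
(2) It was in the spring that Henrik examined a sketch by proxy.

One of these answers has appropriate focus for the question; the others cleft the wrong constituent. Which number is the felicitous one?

The question word "who" targets the subject (agent).
Option (1) clefts "Henrik" — that matches what the question asks about.
Option (2) clefts "in the spring" — the time, not what was asked.
So the congruent reply is (1).

1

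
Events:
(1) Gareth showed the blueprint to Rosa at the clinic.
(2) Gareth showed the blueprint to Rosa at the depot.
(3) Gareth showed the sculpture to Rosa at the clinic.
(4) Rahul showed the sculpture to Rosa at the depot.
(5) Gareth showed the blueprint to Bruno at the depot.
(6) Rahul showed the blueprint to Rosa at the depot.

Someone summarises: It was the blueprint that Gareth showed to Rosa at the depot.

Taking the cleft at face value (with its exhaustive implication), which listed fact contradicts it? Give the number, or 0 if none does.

Focus of the cleft: "the blueprint" (the thing). Presupposed background: Gareth as agent and Rosa as recipient and at the depot as setting.
Exhaustivity: the blueprint is the only thing satisfying that background.
Every other fact differs from the presupposition on some backgrounded slot, so none challenges the exhaustivity.

0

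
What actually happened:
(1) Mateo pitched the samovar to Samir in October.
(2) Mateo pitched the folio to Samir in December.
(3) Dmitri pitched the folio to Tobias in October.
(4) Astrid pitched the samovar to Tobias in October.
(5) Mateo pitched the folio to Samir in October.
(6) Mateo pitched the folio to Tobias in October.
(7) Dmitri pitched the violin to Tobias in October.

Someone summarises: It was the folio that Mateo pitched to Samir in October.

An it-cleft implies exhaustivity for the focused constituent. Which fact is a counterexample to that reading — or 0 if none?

Focus of the cleft: "the folio" (the thing). Presupposed background: Mateo as agent and Samir as recipient and in October as setting.
The exhaustive reading says no other thing fits that background.
But fact (1) also has Mateo as agent and Samir as recipient and in October as setting, with thing = the samovar — so the exhaustive reading fails.

1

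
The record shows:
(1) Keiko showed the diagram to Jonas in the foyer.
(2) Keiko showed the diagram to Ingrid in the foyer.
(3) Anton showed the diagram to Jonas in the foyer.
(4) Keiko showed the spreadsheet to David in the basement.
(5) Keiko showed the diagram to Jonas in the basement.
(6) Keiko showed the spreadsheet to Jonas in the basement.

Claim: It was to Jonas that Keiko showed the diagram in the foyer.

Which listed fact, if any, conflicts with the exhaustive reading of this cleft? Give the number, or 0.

The cleft puts "Jonas" in focus and presupposes the open proposition with agent = Keiko, thing = the diagram, setting = in the foyer.
The exhaustive reading says no other recipient fits that background.
But fact (2) also has agent = Keiko, thing = the diagram, setting = in the foyer, with recipient = Ingrid — so the exhaustive reading fails.

2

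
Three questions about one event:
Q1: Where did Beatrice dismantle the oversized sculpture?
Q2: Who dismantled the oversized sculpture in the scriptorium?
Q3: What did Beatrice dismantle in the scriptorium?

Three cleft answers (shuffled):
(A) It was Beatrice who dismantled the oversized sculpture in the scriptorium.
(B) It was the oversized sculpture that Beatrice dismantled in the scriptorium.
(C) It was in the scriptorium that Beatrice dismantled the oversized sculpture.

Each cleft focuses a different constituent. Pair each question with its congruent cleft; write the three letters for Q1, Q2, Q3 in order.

Q1 asks about the location; cleft (C) focuses "in the scriptorium", which is the location — so Q1 → C.
Q2 asks about the subject (agent); cleft (A) focuses "Beatrice", which is the subject (agent) — so Q2 → A.
Q3 asks about the direct object; cleft (B) focuses "the oversized sculpture", which is the direct object — so Q3 → B.
Mapping: Q1→C, Q2→A, Q3→B.

CAB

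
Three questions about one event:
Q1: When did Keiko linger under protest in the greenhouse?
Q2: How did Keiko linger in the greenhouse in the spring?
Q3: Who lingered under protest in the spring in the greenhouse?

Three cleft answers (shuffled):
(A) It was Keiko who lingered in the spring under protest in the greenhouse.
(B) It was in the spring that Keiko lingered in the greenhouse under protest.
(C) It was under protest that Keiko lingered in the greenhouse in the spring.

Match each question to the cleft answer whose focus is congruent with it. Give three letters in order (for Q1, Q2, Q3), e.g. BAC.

Q1 asks about the time; cleft (B) focuses "in the spring", which is the time — so Q1 → B.
Q2 asks about the manner; cleft (C) focuses "under protest", which is the manner — so Q2 → C.
Q3 asks about the subject (agent); cleft (A) focuses "Keiko", which is the subject (agent) — so Q3 → A.
Mapping: Q1→B, Q2→C, Q3→A.

BCA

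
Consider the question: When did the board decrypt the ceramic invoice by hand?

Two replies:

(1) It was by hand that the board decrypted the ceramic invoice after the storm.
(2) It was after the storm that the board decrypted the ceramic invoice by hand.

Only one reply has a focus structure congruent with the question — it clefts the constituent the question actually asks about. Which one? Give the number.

The question word "when" targets the time.
Option (1) clefts "by hand" — the manner, not what was asked.
Option (2) clefts "after the storm" — that matches what the question asks about.
So the congruent reply is (2).

2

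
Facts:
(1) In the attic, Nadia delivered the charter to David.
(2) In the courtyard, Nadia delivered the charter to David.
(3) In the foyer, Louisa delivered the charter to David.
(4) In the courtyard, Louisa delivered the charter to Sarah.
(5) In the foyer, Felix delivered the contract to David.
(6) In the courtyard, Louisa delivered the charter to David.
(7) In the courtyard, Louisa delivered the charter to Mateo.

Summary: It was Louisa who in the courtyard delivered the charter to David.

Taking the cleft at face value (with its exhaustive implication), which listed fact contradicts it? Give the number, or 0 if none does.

2

The cleft puts "Louisa" in focus and presupposes the open proposition with the charter as thing and David as recipient and in the courtyard as setting.
The exhaustive reading says no other agent fits that background.
Fact (2) shares the background but with agent = Nadia; exhaustivity is violated.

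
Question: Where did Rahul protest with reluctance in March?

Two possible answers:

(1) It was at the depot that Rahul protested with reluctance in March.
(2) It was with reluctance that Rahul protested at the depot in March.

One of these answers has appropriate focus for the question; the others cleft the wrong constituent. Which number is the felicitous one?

1

The question word "where" targets the location.
Option (1) clefts "at the depot" — that matches what the question asks about.
Option (2) clefts "with reluctance" — the manner, not what was asked.
So the congruent reply is (1).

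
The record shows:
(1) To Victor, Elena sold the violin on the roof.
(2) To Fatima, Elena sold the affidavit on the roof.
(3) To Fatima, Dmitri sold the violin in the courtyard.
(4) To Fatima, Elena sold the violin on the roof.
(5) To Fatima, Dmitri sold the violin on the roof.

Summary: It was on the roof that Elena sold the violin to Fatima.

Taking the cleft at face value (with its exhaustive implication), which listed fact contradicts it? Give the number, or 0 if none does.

0

Focus of the cleft: "on the roof" (the setting). Presupposed background: same agent, thing, recipient (Elena / the violin / Fatima).
Exhaustivity: on the roof is the only setting satisfying that background.
No listed fact matches the background with a different setting. Exhaustivity holds.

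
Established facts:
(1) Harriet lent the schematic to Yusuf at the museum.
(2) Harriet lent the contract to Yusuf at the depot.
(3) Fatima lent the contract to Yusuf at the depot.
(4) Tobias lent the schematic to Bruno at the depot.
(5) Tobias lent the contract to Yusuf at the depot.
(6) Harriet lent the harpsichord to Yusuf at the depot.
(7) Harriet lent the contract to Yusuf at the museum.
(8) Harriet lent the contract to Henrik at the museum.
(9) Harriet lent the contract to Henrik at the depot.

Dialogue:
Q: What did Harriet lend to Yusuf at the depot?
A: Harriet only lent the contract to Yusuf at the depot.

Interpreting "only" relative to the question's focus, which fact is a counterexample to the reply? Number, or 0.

6

The question "What did ...?" targets the thing, so in the reply the focus falls on "the contract".
"Only" then excludes alternative things while the background — agent = Harriet, recipient = Yusuf, setting = at the depot — is held fixed.
Fact (6) shares the background with a different thing (the harpsichord) — counterexample.
(Fact (9) would refute a reading with focus on the recipient — but that is not what the question asks.)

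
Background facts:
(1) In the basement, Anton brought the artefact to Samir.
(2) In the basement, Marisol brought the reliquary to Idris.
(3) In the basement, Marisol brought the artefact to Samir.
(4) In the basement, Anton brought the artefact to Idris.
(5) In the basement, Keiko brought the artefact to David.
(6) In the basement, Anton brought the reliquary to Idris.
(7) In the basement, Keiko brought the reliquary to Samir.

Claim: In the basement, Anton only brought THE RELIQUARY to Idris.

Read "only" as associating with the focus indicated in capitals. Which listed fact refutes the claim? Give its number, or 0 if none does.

4

Focus (in capitals) is "the reliquary" — the thing. "Only" excludes alternative things while holding fixed agent = Anton, recipient = Idris, setting = in the basement.
Fact (4) matches on agent = Anton, recipient = Idris, setting = in the basement, but has thing = the artefact instead. That refutes the claim.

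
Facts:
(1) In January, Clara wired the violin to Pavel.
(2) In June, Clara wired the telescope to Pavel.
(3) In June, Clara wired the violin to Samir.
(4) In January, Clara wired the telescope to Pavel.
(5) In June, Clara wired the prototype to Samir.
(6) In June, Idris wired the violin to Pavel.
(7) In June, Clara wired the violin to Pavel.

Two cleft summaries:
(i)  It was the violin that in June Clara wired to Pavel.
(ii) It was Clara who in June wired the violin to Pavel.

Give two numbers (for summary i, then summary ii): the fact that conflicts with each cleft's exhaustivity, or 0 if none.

2, 6

(i): focus "the violin". Looking for agent = Clara, recipient = Pavel, setting = in June with some other thing — fact (2) has the telescope there. Refuted.
(ii): focus "Clara". Looking for thing = the violin, recipient = Pavel, setting = in June with some other agent — fact (6) has Idris there. Refuted.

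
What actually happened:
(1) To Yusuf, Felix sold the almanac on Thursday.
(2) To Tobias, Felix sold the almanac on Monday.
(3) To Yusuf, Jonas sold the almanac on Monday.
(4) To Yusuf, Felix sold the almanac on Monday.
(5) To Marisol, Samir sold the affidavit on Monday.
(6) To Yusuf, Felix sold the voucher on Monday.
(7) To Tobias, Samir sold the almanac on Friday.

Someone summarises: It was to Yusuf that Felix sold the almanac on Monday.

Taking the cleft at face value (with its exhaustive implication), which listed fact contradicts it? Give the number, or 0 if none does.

2

Focus of the cleft: "Yusuf" (the recipient). Presupposed background: agent = Felix, thing = the almanac, setting = on Monday.
Exhaustivity: Yusuf is the only recipient satisfying that background.
Fact (2) shares the background but with recipient = Tobias; exhaustivity is violated.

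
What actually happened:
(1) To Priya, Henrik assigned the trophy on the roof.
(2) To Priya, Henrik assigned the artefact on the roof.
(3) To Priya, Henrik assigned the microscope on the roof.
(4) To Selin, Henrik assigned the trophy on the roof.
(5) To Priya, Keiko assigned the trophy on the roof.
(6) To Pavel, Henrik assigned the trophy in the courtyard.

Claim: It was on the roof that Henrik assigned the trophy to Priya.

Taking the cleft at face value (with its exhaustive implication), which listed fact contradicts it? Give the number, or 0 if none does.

0

Focus of the cleft: "on the roof" (the setting). Presupposed background: Henrik as agent and the trophy as thing and Priya as recipient.
Exhaustivity: on the roof is the only setting satisfying that background.
Every other fact differs from the presupposition on some backgrounded slot, so none challenges the exhaustivity.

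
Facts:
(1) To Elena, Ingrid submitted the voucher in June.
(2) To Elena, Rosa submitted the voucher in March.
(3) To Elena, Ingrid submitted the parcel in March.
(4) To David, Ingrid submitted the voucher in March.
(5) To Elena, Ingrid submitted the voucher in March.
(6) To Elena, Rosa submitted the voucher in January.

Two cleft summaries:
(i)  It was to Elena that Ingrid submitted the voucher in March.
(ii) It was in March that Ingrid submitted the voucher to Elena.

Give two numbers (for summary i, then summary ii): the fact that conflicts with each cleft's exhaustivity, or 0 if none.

(i): focus "Elena". Looking for agent = Ingrid, thing = the voucher, setting = in March with some other recipient — fact (4) has David there. Refuted.
(ii): focus "in March". Looking for agent = Ingrid, thing = the voucher, recipient = Elena with some other setting — fact (1) has in June there. Refuted.

4, 1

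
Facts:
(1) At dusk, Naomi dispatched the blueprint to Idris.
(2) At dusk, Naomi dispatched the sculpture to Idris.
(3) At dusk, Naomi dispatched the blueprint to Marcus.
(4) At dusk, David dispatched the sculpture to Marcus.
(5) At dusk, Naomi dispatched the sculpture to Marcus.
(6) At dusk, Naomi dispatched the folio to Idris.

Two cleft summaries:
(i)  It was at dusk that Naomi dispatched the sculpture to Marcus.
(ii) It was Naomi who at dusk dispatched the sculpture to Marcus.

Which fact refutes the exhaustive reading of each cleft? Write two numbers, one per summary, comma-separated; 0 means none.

0, 4

(i): focus "at dusk". No fact shares agent = Naomi, thing = the sculpture, recipient = Marcus with a different setting. 0.
(ii): focus "Naomi". Looking for thing = the sculpture, recipient = Marcus, setting = at dusk with some other agent — fact (4) has David there. Refuted.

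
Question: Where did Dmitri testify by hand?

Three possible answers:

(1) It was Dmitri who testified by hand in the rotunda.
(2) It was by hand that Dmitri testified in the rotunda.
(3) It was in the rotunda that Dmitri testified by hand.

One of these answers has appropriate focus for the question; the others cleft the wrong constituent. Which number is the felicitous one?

The question word "where" targets the location.
Option (1) clefts "Dmitri" — the subject (agent), not what was asked.
Option (2) clefts "by hand" — the manner, not what was asked.
Option (3) clefts "in the rotunda" — that matches what the question asks about.
So the congruent reply is (3).

3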